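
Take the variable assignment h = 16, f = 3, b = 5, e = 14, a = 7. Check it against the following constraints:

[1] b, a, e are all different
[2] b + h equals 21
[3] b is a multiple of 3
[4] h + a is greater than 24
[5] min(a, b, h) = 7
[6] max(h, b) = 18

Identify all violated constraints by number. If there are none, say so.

[1] values 5, 7, 14 are pairwise distinct  true
[2] b + h = 5 + 16 = 21  true
[3] 5 = 3*1 + 2, so 3 does not divide 5  false
[4] h + a = 16 + 7 = 23; 23 ≤ 24, bound 24 not met  false
[5] min(7, 5, 16) = 5, not 7  false
[6] max(16, 5) = 16, not 18  false

Violated: 3, 4, 5, 6.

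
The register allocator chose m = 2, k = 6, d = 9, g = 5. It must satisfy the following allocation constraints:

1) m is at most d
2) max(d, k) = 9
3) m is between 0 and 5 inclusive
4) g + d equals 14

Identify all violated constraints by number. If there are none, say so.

The assignment satisfies every constraint.

1) m = 2, d = 9; 2 ≤ 9  ✓
2) max(9, 6) = 9  ✓
3) m = 2 lies in [0, 5]  ✓
4) g + d = 5 + 9 = 14  ✓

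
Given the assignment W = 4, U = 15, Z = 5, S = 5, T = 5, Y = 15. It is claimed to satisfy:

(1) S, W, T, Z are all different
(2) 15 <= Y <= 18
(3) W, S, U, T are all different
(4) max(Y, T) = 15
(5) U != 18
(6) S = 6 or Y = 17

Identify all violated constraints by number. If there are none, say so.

The assignment fails constraints 1, 3, and 6.

(1) S = T = 5, not all different — violated.
(2) Y = 15 lies in [15, 18] — satisfied.
(3) S = T = 5, not all different — violated.
(4) max(15, 5) = 15 — satisfied.
(5) U = 15, and 15 ≠ 18 — satisfied.
(6) S = 5 ≠ 6 and Y = 15 ≠ 17; both disjuncts false — violated.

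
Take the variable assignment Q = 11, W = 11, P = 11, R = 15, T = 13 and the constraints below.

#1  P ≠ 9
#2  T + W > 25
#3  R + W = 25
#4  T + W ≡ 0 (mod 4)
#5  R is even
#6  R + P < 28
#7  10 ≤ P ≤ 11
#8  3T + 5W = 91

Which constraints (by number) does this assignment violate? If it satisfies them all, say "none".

The assignment fails constraints 2, 3, 5, and 8.

#1 P = 11, and 11 ≠ 9  OK
#2 T + W = 13 + 11 = 24; 24 ≤ 25, bound 25 not met  FAIL
#3 R + W = 15 + 11 = 26, not 25  FAIL
#4 T + W = 24; 24 mod 4 = 0  OK
#5 R = 15 is odd  FAIL
#6 R + P = 15 + 11 = 26; 26 < 28  OK
#7 P = 11 lies in [10, 11]  OK
#8 3T + 5W = 3(13) + 5(11) = 94, not 91  FAIL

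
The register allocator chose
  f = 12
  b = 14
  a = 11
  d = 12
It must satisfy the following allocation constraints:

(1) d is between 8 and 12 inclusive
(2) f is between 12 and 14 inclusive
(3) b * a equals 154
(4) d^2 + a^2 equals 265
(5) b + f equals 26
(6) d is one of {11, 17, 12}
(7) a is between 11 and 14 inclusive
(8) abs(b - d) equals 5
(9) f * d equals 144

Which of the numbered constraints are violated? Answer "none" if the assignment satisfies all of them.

Constraint 8 is violated.

(1) d = 12 lies in [8, 12]  ✔
(2) f = 12 lies in [12, 14]  ✔
(3) b * a = 14 * 11 = 154  ✔
(4) d^2 + a^2 = 12^2 + 11^2 = 144 + 121 = 265  ✔
(5) b + f = 14 + 12 = 26  ✔
(6) d = 12 is in {11, 17, 12}  ✔
(7) a = 11 lies in [11, 14]  ✔
(8) abs(14 - 12) = 2, not 5  ✘
(9) f * d = 12 * 12 = 144  ✔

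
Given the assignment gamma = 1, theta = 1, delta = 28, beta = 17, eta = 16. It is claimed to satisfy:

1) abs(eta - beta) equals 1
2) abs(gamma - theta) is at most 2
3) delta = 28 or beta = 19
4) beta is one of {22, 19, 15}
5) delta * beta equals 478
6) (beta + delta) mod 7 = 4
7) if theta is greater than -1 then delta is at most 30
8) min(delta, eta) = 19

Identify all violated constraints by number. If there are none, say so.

1) abs(16 - 17) = 1 — holds.
2) abs(1 - 1) = 0; 0 ≤ 2 — holds.
3) delta = 28 = 28 (first disjunct) — holds.
4) beta = 17 is not in {22, 19, 15} — fails.
5) delta * beta = 28 * 17 = 476, not 478 — fails.
6) beta + delta = 45; 45 mod 7 = 3, not 4 — fails.
7) theta = 1 > -1, so we need delta ≤ 30; delta = 28 ≤ 30 — holds.
8) min(28, 16) = 16, not 19 — fails.

No — constraints 4, 5, 6, and 8 are not satisfied.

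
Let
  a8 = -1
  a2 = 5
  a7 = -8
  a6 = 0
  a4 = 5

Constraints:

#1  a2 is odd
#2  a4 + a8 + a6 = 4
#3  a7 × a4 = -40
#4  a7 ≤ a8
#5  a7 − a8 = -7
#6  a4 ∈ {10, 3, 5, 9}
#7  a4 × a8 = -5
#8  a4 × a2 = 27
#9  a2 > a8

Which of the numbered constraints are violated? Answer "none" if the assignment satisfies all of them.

#1 a2 = 5 is odd  holds
#2 a4 + a8 + a6 = 5 + (-1) + 0 = 4  holds
#3 a7 × a4 = -8 × 5 = -40  holds
#4 a7 = -8, a8 = -1; -8 ≤ -1  holds
#5 a7 − a8 = -8 − (-1) = -7  holds
#6 a4 = 5 is in {10, 3, 5, 9}  holds
#7 a4 × a8 = 5 × (-1) = -5  holds
#8 a4 × a2 = 5 × 5 = 25, not 27  fails
#9 a2 = 5, a8 = -1; 5 > -1  holds

Constraint 8 does not hold.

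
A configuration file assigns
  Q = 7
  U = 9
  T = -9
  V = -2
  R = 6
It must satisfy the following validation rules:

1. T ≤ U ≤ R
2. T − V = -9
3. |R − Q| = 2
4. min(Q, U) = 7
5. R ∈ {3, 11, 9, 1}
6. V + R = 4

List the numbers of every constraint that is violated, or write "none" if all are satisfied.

1. values -9, 9, 6; U = 9 is not ≤ R = 6 — violated.
2. T − V = -9 − (-2) = -7, not -9 — violated.
3. |6 − 7| = 1, not 2 — violated.
4. min(7, 9) = 7 — OK.
5. R = 6 is not in {3, 11, 9, 1} — violated.
6. V + R = -2 + 6 = 4 — OK.

Violated: 1, 2, 3, 5.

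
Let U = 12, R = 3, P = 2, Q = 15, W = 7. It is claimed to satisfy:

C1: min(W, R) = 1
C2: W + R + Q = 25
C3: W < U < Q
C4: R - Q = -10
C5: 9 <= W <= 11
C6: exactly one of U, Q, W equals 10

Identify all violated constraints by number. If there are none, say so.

The assignment fails constraints 1, 4, 5, and 6.

C1: min(7, 3) = 3, not 1 — violated.
C2: W + R + Q = 7 + 3 + 15 = 25 — OK.
C3: values 7 < 12 < 15 — OK.
C4: R - Q = 3 - 15 = -12, not -10 — violated.
C5: W = 7 is outside [9, 11] — violated.
C6: U=12, Q=15, W=7; 0 of them equal 10, not exactly one — violated.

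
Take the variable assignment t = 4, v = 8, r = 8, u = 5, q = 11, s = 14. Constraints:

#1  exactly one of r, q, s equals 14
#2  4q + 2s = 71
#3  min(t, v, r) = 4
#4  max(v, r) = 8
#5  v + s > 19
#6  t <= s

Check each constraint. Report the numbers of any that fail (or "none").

Constraint 2 does not hold.

#1 r=8, q=11, s=14; 1 of them equals 14  ✓
#2 4q + 2s = 4(11) + 2(14) = 72, not 71  ✗
#3 min(4, 8, 8) = 4  ✓
#4 max(8, 8) = 8  ✓
#5 v + s = 8 + 14 = 22; 22 > 19  ✓
#6 t = 4, s = 14; 4 ≤ 14  ✓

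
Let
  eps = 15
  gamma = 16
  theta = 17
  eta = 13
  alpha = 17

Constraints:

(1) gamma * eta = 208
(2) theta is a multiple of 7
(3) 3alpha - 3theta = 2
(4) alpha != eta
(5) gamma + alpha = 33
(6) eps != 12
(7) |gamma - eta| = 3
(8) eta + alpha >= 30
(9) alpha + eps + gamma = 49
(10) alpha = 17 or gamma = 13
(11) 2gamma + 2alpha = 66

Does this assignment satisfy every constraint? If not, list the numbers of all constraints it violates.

Violated: 2, 3, 9.

(1) gamma * eta = 16 * 13 = 208 — holds.
(2) 17 = 7*2 + 3, so 7 does not divide 17 — does not hold.
(3) 3alpha - 3theta = 3(17) - 3(17) = 0, not 2 — does not hold.
(4) alpha = 17, eta = 13; distinct — holds.
(5) gamma + alpha = 16 + 17 = 33 — holds.
(6) eps = 15, and 15 ≠ 12 — holds.
(7) |16 - 13| = 3 — holds.
(8) eta + alpha = 13 + 17 = 30; 30 ≥ 30 — holds.
(9) alpha + eps + gamma = 17 + 15 + 16 = 48, not 49 — does not hold.
(10) alpha = 17 = 17 (first disjunct) — holds.
(11) 2gamma + 2alpha = 2(16) + 2(17) = 66 — holds.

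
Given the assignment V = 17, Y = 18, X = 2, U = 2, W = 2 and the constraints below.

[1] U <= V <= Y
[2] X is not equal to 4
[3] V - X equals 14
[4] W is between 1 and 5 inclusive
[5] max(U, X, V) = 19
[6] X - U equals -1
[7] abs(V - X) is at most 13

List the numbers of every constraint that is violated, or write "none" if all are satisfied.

The assignment fails constraints 3, 5, 6, and 7.

[1] values 2 <= 17 <= 18  true
[2] X = 2, and 2 ≠ 4  true
[3] V - X = 17 - 2 = 15, not 14  false
[4] W = 2 lies in [1, 5]  true
[5] max(2, 2, 17) = 17, not 19  false
[6] X - U = 2 - 2 = 0, not -1  false
[7] abs(17 - 2) = 15; 15 > 13, exceeds bound 13  false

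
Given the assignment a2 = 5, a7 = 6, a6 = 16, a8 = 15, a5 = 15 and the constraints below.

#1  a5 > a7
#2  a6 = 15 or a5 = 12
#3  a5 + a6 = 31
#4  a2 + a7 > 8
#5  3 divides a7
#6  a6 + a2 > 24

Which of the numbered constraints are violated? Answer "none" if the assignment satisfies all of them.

Constraints 2, 6 are violated.

#1 a5 = 15, a7 = 6; 15 > 6 — OK.
#2 a6 = 16 ≠ 15 and a5 = 15 ≠ 12; both disjuncts false — violated.
#3 a5 + a6 = 15 + 16 = 31 — OK.
#4 a2 + a7 = 5 + 6 = 11; 11 > 8 — OK.
#5 6 / 3 = 2, so 3 divides 6 — OK.
#6 a6 + a2 = 16 + 5 = 21; 21 ≤ 24, bound 24 not met — violated.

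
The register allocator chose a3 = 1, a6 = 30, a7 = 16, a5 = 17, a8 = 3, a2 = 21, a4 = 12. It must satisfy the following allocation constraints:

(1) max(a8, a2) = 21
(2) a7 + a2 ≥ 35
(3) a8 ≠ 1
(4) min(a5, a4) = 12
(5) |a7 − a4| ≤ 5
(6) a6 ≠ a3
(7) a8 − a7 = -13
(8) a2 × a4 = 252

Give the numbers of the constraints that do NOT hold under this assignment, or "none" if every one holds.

(1) max(3, 21) = 21 — satisfied.
(2) a7 + a2 = 16 + 21 = 37; 37 ≥ 35 — satisfied.
(3) a8 = 3, and 3 ≠ 1 — satisfied.
(4) min(17, 12) = 12 — satisfied.
(5) |16 − 12| = 4; 4 ≤ 5 — satisfied.
(6) a6 = 30, a3 = 1; distinct — satisfied.
(7) a8 − a7 = 3 − 16 = -13 — satisfied.
(8) a2 × a4 = 21 × 12 = 252 — satisfied.

None — every constraint holds.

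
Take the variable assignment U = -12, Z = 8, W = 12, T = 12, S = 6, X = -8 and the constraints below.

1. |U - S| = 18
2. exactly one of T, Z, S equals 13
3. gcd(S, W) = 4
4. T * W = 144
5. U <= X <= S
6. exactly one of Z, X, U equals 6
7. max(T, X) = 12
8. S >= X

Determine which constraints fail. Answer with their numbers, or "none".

1. |-12 - 6| = 18  yes
2. T=12, Z=8, S=6; 0 of them equal 13, not exactly one  no
3. gcd(6, 12) = 6, not 4  no
4. T * W = 12 * 12 = 144  yes
5. values -12 <= -8 <= 6  yes
6. Z=8, X=-8, U=-12; 0 of them equal 6, not exactly one  no
7. max(12, -8) = 12  yes
8. S = 6, X = -8; 6 ≥ -8  yes

Constraints 2, 3, and 6 do not hold.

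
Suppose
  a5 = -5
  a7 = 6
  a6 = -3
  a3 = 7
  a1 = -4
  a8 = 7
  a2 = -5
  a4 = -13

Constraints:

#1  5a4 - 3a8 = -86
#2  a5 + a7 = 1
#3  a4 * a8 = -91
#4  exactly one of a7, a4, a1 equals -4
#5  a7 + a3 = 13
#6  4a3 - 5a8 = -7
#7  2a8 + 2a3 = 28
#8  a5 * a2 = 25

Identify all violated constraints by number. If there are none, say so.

All constraints are satisfied.

#1 5a4 - 3a8 = 5(-13) - 3(7) = -86  ✓
#2 a5 + a7 = -5 + 6 = 1  ✓
#3 a4 * a8 = -13 * 7 = -91  ✓
#4 a7=6, a4=-13, a1=-4; 1 of them equals -4  ✓
#5 a7 + a3 = 6 + 7 = 13  ✓
#6 4a3 - 5a8 = 4(7) - 5(7) = -7  ✓
#7 2a8 + 2a3 = 2(7) + 2(7) = 28  ✓
#8 a5 * a2 = -5 * (-5) = 25  ✓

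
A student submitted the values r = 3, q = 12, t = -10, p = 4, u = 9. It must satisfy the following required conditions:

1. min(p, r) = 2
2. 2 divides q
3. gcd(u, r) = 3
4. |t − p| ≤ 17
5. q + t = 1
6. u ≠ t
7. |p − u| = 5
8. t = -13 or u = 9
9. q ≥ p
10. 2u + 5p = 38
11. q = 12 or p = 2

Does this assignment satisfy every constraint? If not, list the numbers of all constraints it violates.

Violated: 1, 5.

1. min(4, 3) = 3, not 2  no
2. 12 / 2 = 6, so 2 divides 12  yes
3. gcd(9, 3) = 3  yes
4. |-10 − 4| = 14; 14 ≤ 17  yes
5. q + t = 12 + (-10) = 2, not 1  no
6. u = 9, t = -10; distinct  yes
7. |4 − 9| = 5  yes
8. t = -10 ≠ -13, but u = 9 = 9 (second disjunct)  yes
9. q = 12, p = 4; 12 ≥ 4  yes
10. 2u + 5p = 2(9) + 5(4) = 38  yes
11. q = 12 = 12 (first disjunct)  yes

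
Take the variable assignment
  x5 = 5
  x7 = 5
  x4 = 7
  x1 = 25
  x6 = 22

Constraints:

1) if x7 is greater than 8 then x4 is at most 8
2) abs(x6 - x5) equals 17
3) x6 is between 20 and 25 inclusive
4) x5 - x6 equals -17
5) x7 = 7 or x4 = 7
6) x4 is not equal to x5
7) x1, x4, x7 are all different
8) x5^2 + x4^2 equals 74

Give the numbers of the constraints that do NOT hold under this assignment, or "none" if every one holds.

1) x7 = 5, not > 8; antecedent false, conditional vacuously true — satisfied.
2) abs(22 - 5) = 17 — satisfied.
3) x6 = 22 lies in [20, 25] — satisfied.
4) x5 - x6 = 5 - 22 = -17 — satisfied.
5) x7 = 5 ≠ 7, but x4 = 7 = 7 (second disjunct) — satisfied.
6) x4 = 7, x5 = 5; distinct — satisfied.
7) values 25, 7, 5 are pairwise distinct — satisfied.
8) x5^2 + x4^2 = 5^2 + 7^2 = 25 + 49 = 74 — satisfied.

All constraints are satisfied.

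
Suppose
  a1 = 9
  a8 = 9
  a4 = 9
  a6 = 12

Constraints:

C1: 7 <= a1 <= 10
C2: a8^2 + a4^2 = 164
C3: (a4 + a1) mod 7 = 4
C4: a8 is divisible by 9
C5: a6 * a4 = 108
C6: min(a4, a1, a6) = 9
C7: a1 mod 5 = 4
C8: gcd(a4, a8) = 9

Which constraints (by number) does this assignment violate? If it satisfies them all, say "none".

C1: a1 = 9 lies in [7, 10] — holds.
C2: a8^2 + a4^2 = 9^2 + 9^2 = 81 + 81 = 162, not 164 — fails.
C3: a4 + a1 = 18; 18 mod 7 = 4 — holds.
C4: 9 / 9 = 1, so 9 divides 9 — holds.
C5: a6 * a4 = 12 * 9 = 108 — holds.
C6: min(9, 9, 12) = 9 — holds.
C7: 9 mod 5 = 4 — holds.
C8: gcd(9, 9) = 9 — holds.

Constraint 2 does not hold.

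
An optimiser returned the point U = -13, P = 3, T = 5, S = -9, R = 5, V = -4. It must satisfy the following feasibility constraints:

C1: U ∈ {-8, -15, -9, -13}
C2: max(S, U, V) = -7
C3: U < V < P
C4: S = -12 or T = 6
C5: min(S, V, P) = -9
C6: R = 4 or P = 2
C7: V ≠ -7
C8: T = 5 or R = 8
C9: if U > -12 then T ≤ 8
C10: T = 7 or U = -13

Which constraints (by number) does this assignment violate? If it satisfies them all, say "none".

C1: U = -13 is in {-8, -15, -9, -13} — OK.
C2: max(-9, -13, -4) = -4, not -7 — violated.
C3: values -13 < -4 < 3 — OK.
C4: S = -9 ≠ -12 and T = 5 ≠ 6; both disjuncts false — violated.
C5: min(-9, -4, 3) = -9 — OK.
C6: R = 5 ≠ 4 and P = 3 ≠ 2; both disjuncts false — violated.
C7: V = -4, and -4 ≠ -7 — OK.
C8: T = 5 = 5 (first disjunct) — OK.
C9: U = -13, not > -12; antecedent false, conditional vacuously true — OK.
C10: T = 5 ≠ 7, but U = -13 = -13 (second disjunct) — OK.

The assignment fails constraints 2, 4, and 6.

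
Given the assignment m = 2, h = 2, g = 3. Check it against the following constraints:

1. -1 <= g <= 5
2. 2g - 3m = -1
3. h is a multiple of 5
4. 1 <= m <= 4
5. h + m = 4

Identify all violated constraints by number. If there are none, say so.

1. g = 3 lies in [-1, 5]  ✔
2. 2g - 3m = 2(3) - 3(2) = 0, not -1  ✘
3. 2 = 5*0 + 2, so 5 does not divide 2  ✘
4. m = 2 lies in [1, 4]  ✔
5. h + m = 2 + 2 = 4  ✔

Constraints 2 and 3 do not hold.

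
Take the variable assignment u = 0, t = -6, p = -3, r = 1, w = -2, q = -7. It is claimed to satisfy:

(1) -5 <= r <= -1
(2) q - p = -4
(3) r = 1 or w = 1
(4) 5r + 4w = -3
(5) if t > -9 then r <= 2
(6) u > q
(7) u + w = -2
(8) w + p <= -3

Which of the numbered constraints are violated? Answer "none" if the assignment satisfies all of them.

Violated: 1.

(1) r = 1 is outside [-5, -1]  fails
(2) q - p = -7 - (-3) = -4  holds
(3) r = 1 = 1 (first disjunct)  holds
(4) 5r + 4w = 5(1) + 4(-2) = -3  holds
(5) t = -6 > -9, so we need r ≤ 2; r = 1 ≤ 2  holds
(6) u = 0, q = -7; 0 > -7  holds
(7) u + w = 0 + (-2) = -2  holds
(8) w + p = -2 + (-3) = -5; -5 ≤ -3  holds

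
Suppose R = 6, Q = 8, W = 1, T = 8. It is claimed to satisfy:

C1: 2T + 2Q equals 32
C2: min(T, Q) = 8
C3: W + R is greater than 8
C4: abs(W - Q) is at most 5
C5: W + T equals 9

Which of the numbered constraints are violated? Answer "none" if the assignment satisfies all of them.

C1: 2T + 2Q = 2(8) + 2(8) = 32 — holds.
C2: min(8, 8) = 8 — holds.
C3: W + R = 1 + 6 = 7; 7 ≤ 8, bound 8 not met — fails.
C4: abs(1 - 8) = 7; 7 > 5, exceeds bound 5 — fails.
C5: W + T = 1 + 8 = 9 — holds.

No — constraints 3 and 4 are not satisfied.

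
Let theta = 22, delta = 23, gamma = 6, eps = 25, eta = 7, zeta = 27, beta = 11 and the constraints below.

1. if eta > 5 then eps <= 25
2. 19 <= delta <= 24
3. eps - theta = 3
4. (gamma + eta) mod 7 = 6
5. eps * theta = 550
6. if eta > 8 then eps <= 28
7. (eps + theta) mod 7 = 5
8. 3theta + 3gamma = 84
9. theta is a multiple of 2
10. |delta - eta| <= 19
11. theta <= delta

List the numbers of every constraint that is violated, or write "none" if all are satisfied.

1. eta = 7 > 5, so we need eps ≤ 25; eps = 25 ≤ 25 — holds.
2. delta = 23 lies in [19, 24] — holds.
3. eps - theta = 25 - 22 = 3 — holds.
4. gamma + eta = 13; 13 mod 7 = 6 — holds.
5. eps * theta = 25 * 22 = 550 — holds.
6. eta = 7, not > 8; antecedent false, conditional vacuously true — holds.
7. eps + theta = 47; 47 mod 7 = 5 — holds.
8. 3theta + 3gamma = 3(22) + 3(6) = 84 — holds.
9. 22 / 2 = 11, so 2 divides 22 — holds.
10. |23 - 7| = 16; 16 ≤ 19 — holds.
11. theta = 22, delta = 23; 22 ≤ 23 — holds.

None — every constraint holds.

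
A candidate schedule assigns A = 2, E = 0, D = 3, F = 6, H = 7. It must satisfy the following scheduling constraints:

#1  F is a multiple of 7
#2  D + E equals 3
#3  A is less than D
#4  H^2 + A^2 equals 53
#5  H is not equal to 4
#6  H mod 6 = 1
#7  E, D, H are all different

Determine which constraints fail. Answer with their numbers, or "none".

Constraint 1 does not hold.

#1 6 = 7*0 + 6, so 7 does not divide 6  ✗
#2 D + E = 3 + 0 = 3  ✓
#3 A = 2, D = 3; 2 < 3  ✓
#4 H^2 + A^2 = 7^2 + 2^2 = 49 + 4 = 53  ✓
#5 H = 7, and 7 ≠ 4  ✓
#6 7 mod 6 = 1  ✓
#7 values 0, 3, 7 are pairwise distinct  ✓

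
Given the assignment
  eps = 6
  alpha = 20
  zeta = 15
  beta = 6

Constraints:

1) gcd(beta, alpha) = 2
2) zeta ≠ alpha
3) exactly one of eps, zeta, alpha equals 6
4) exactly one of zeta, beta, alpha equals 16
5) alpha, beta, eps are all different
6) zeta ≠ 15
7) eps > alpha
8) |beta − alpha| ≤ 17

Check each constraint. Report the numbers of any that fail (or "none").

No — constraints 4, 5, 6, and 7 are not satisfied.

1) gcd(6, 20) = 2 — holds.
2) zeta = 15, alpha = 20; distinct — holds.
3) eps=6, zeta=15, alpha=20; 1 of them equals 6 — holds.
4) zeta=15, beta=6, alpha=20; 0 of them equal 16, not exactly one — does not hold.
5) beta = eps = 6, not all different — does not hold.
6) zeta = 15, but 15 is required to differ — does not hold.
7) eps = 6, alpha = 20; 6 ≤ 20 (want >) — does not hold.
8) |6 − 20| = 14; 14 ≤ 17 — holds.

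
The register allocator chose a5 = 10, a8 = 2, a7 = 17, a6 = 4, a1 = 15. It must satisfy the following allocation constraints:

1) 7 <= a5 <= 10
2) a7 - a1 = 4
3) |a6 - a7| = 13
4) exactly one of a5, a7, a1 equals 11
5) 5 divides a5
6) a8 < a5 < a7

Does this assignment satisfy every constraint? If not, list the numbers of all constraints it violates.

The assignment fails constraints 2, 4.

1) a5 = 10 lies in [7, 10]  ✓
2) a7 - a1 = 17 - 15 = 2, not 4  ✗
3) |4 - 17| = 13  ✓
4) a5=10, a7=17, a1=15; 0 of them equal 11, not exactly one  ✗
5) 10 / 5 = 2, so 5 divides 10  ✓
6) values 2 < 10 < 17  ✓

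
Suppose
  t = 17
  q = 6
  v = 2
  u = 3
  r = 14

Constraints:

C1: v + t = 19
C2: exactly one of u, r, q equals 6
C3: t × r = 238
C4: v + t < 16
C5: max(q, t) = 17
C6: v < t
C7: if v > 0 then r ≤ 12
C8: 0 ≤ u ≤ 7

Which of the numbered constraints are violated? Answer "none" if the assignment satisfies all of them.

Violated: 4, 7.

C1: v + t = 2 + 17 = 19 — holds.
C2: u=3, r=14, q=6; 1 of them equals 6 — holds.
C3: t × r = 17 × 14 = 238 — holds.
C4: v + t = 2 + 17 = 19; 19 ≥ 16, bound 16 not met — fails.
C5: max(6, 17) = 17 — holds.
C6: v = 2, t = 17; 2 < 17 — holds.
C7: v = 2 > 0, so we need r ≤ 12; but r = 14 > 12 — fails.
C8: u = 3 lies in [0, 7] — holds.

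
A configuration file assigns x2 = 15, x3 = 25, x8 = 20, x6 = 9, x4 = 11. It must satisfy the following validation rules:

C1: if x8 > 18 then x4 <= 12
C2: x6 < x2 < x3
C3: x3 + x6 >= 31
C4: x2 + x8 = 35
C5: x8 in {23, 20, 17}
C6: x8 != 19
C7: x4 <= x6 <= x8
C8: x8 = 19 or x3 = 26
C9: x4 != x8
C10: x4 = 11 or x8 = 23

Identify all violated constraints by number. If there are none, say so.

Violated: 7 and 8.

C1: x8 = 20 > 18, so we need x4 ≤ 12; x4 = 11 ≤ 12 — holds.
C2: values 9 < 15 < 25 — holds.
C3: x3 + x6 = 25 + 9 = 34; 34 ≥ 31 — holds.
C4: x2 + x8 = 15 + 20 = 35 — holds.
C5: x8 = 20 is in {23, 20, 17} — holds.
C6: x8 = 20, and 20 ≠ 19 — holds.
C7: values 11, 9, 20; x4 = 11 is not <= x6 = 9 — fails.
C8: x8 = 20 ≠ 19 and x3 = 25 ≠ 26; both disjuncts false — fails.
C9: x4 = 11, x8 = 20; distinct — holds.
C10: x4 = 11 = 11 (first disjunct) — holds.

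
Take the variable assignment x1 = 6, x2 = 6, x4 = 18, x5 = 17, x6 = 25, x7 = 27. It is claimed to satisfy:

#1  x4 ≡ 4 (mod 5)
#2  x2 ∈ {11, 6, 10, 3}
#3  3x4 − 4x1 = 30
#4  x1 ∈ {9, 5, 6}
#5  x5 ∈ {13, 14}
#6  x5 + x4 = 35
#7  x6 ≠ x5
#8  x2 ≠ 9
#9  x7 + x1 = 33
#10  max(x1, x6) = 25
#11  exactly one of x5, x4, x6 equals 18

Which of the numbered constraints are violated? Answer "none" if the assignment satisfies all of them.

No — constraints 1 and 5 are not satisfied.

#1 18 mod 5 = 3, not 4 — fails.
#2 x2 = 6 is in {11, 6, 10, 3} — holds.
#3 3x4 − 4x1 = 3(18) − 4(6) = 30 — holds.
#4 x1 = 6 is in {9, 5, 6} — holds.
#5 x5 = 17 is not in {13, 14} — fails.
#6 x5 + x4 = 17 + 18 = 35 — holds.
#7 x6 = 25, x5 = 17; distinct — holds.
#8 x2 = 6, and 6 ≠ 9 — holds.
#9 x7 + x1 = 27 + 6 = 33 — holds.
#10 max(6, 25) = 25 — holds.
#11 x5=17, x4=18, x6=25; 1 of them equals 18 — holds.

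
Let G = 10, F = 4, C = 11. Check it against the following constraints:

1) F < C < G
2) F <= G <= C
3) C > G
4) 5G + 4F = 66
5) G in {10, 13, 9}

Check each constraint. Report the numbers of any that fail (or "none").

The assignment fails constraint 1.

1) values 4, 11, 10; C = 11 is not < G = 10 — does not hold.
2) values 4 <= 10 <= 11 — holds.
3) C = 11, G = 10; 11 > 10 — holds.
4) 5G + 4F = 5(10) + 4(4) = 66 — holds.
5) G = 10 is in {10, 13, 9} — holds.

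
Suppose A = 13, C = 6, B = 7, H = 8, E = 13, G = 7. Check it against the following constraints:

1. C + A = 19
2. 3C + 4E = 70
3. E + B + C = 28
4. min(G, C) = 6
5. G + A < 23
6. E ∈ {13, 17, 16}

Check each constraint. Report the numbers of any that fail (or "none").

1. C + A = 6 + 13 = 19 — OK.
2. 3C + 4E = 3(6) + 4(13) = 70 — OK.
3. E + B + C = 13 + 7 + 6 = 26, not 28 — violated.
4. min(7, 6) = 6 — OK.
5. G + A = 7 + 13 = 20; 20 < 23 — OK.
6. E = 13 is in {13, 17, 16} — OK.

Violated: 3.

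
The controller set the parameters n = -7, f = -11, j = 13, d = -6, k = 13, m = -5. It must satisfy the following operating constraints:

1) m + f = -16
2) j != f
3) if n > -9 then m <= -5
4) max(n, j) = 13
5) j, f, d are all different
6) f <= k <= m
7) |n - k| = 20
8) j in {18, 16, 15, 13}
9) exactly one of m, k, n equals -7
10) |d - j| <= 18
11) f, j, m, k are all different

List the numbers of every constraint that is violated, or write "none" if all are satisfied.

The assignment fails constraints 6, 10, 11.

1) m + f = -5 + (-11) = -16 — holds.
2) j = 13, f = -11; distinct — holds.
3) n = -7 > -9, so we need m ≤ -5; m = -5 ≤ -5 — holds.
4) max(-7, 13) = 13 — holds.
5) values 13, -11, -6 are pairwise distinct — holds.
6) values -11, 13, -5; k = 13 is not <= m = -5 — fails.
7) |-7 - 13| = 20 — holds.
8) j = 13 is in {18, 16, 15, 13} — holds.
9) m=-5, k=13, n=-7; 1 of them equals -7 — holds.
10) |-6 - 13| = 19; 19 > 18, exceeds bound 18 — fails.
11) j = k = 13, not all different — fails.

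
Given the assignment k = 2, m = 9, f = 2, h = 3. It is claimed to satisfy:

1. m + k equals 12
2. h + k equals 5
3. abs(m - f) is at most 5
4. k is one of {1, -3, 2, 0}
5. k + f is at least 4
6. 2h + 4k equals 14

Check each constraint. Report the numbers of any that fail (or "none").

No — constraints 1 and 3 are not satisfied.

1. m + k = 9 + 2 = 11, not 12 — violated.
2. h + k = 3 + 2 = 5 — satisfied.
3. abs(9 - 2) = 7; 7 > 5, exceeds bound 5 — violated.
4. k = 2 is in {1, -3, 2, 0} — satisfied.
5. k + f = 2 + 2 = 4; 4 ≥ 4 — satisfied.
6. 2h + 4k = 2(3) + 4(2) = 14 — satisfied.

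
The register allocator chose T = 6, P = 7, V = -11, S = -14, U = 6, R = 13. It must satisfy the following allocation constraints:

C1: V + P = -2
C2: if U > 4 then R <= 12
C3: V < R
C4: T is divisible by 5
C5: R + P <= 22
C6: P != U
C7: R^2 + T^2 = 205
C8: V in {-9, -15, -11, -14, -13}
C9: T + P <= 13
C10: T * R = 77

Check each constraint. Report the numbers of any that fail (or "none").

No — constraints 1, 2, 4, 10 are not satisfied.

C1: V + P = -11 + 7 = -4, not -2  false
C2: U = 6 > 4, so we need R ≤ 12; but R = 13 > 12  false
C3: V = -11, R = 13; -11 < 13  true
C4: 6 = 5*1 + 1, so 5 does not divide 6  false
C5: R + P = 13 + 7 = 20; 20 ≤ 22  true
C6: P = 7, U = 6; distinct  true
C7: R^2 + T^2 = 13^2 + 6^2 = 169 + 36 = 205  true
C8: V = -11 is in {-9, -15, -11, -14, -13}  true
C9: T + P = 6 + 7 = 13; 13 ≤ 13  true
C10: T * R = 6 * 13 = 78, not 77  false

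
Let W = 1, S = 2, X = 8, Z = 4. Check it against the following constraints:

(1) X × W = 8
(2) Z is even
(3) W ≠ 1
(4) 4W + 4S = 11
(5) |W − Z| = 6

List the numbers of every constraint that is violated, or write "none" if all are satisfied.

Constraints 3, 4, 5 do not hold.

(1) X × W = 8 × 1 = 8  yes
(2) Z = 4 is even  yes
(3) W = 1, but 1 is required to differ  no
(4) 4W + 4S = 4(1) + 4(2) = 12, not 11  no
(5) |1 − 4| = 3, not 6  no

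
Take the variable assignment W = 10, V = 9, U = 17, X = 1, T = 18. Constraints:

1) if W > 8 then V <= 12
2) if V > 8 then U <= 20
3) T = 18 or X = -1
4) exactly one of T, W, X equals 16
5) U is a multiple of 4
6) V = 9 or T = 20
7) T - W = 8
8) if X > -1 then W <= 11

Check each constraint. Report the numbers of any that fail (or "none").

Constraints 4 and 5 are violated.

1) W = 10 > 8, so we need V ≤ 12; V = 9 ≤ 12 — OK.
2) V = 9 > 8, so we need U ≤ 20; U = 17 ≤ 20 — OK.
3) T = 18 = 18 (first disjunct) — OK.
4) T=18, W=10, X=1; 0 of them equal 16, not exactly one — violated.
5) 17 = 4*4 + 1, so 4 does not divide 17 — violated.
6) V = 9 = 9 (first disjunct) — OK.
7) T - W = 18 - 10 = 8 — OK.
8) X = 1 > -1, so we need W ≤ 11; W = 10 ≤ 11 — OK.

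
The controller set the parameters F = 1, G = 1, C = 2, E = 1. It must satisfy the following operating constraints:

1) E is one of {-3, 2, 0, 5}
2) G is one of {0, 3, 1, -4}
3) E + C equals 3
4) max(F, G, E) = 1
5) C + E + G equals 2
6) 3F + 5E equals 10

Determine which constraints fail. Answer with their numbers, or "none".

No — constraints 1, 5, and 6 are not satisfied.

1) E = 1 is not in {-3, 2, 0, 5} — fails.
2) G = 1 is in {0, 3, 1, -4} — holds.
3) E + C = 1 + 2 = 3 — holds.
4) max(1, 1, 1) = 1 — holds.
5) C + E + G = 2 + 1 + 1 = 4, not 2 — fails.
6) 3F + 5E = 3(1) + 5(1) = 8, not 10 — fails.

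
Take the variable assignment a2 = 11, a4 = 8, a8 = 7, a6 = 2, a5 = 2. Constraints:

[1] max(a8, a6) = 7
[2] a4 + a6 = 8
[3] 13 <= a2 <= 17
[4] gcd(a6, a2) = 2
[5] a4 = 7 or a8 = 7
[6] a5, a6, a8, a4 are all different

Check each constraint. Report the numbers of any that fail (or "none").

Constraints 2, 3, 4, 6 do not hold.

[1] max(7, 2) = 7 — holds.
[2] a4 + a6 = 8 + 2 = 10, not 8 — does not hold.
[3] a2 = 11 is outside [13, 17] — does not hold.
[4] gcd(2, 11) = 1, not 2 — does not hold.
[5] a4 = 8 ≠ 7, but a8 = 7 = 7 (second disjunct) — holds.
[6] a5 = a6 = 2, not all different — does not hold.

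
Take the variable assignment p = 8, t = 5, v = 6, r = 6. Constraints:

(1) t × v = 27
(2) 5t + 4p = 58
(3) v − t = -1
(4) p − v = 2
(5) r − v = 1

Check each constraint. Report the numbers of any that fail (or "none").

Violated: 1, 2, 3, and 5.

(1) t × v = 5 × 6 = 30, not 27 — violated.
(2) 5t + 4p = 5(5) + 4(8) = 57, not 58 — violated.
(3) v − t = 6 − 5 = 1, not -1 — violated.
(4) p − v = 8 − 6 = 2 — OK.
(5) r − v = 6 − 6 = 0, not 1 — violated.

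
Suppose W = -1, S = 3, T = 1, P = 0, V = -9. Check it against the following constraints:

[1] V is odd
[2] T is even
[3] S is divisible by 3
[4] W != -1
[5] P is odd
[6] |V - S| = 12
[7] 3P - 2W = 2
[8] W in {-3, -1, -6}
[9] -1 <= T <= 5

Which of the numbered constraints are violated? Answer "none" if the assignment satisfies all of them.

[1] V = -9 is odd — satisfied.
[2] T = 1 is odd — violated.
[3] 3 / 3 = 1, so 3 divides 3 — satisfied.
[4] W = -1, but -1 is required to differ — violated.
[5] P = 0 is even — violated.
[6] |-9 - 3| = 12 — satisfied.
[7] 3P - 2W = 3(0) - 2(-1) = 2 — satisfied.
[8] W = -1 is in {-3, -1, -6} — satisfied.
[9] T = 1 lies in [-1, 5] — satisfied.

Violated: 2, 4, 5.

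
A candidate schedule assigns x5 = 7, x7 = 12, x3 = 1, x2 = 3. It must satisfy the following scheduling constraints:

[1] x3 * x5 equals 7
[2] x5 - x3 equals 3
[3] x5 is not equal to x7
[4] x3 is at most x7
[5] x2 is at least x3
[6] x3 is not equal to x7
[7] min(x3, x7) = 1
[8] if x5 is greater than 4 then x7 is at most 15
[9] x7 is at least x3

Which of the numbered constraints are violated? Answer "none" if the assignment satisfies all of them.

Violated: 2.

[1] x3 * x5 = 1 * 7 = 7  holds
[2] x5 - x3 = 7 - 1 = 6, not 3  fails
[3] x5 = 7, x7 = 12; distinct  holds
[4] x3 = 1, x7 = 12; 1 ≤ 12  holds
[5] x2 = 3, x3 = 1; 3 ≥ 1  holds
[6] x3 = 1, x7 = 12; distinct  holds
[7] min(1, 12) = 1  holds
[8] x5 = 7 > 4, so we need x7 ≤ 15; x7 = 12 ≤ 15  holds
[9] x7 = 12, x3 = 1; 12 ≥ 1  holds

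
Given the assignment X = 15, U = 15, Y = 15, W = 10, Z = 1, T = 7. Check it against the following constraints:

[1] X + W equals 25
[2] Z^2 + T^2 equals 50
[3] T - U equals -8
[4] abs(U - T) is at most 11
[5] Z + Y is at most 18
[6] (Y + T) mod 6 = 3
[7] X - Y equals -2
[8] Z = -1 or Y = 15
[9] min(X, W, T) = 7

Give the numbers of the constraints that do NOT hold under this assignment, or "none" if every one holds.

Violated: 6 and 7.

[1] X + W = 15 + 10 = 25  ✓
[2] Z^2 + T^2 = 1^2 + 7^2 = 1 + 49 = 50  ✓
[3] T - U = 7 - 15 = -8  ✓
[4] abs(15 - 7) = 8; 8 ≤ 11  ✓
[5] Z + Y = 1 + 15 = 16; 16 ≤ 18  ✓
[6] Y + T = 22; 22 mod 6 = 4, not 3  ✗
[7] X - Y = 15 - 15 = 0, not -2  ✗
[8] Z = 1 ≠ -1, but Y = 15 = 15 (second disjunct)  ✓
[9] min(15, 10, 7) = 7  ✓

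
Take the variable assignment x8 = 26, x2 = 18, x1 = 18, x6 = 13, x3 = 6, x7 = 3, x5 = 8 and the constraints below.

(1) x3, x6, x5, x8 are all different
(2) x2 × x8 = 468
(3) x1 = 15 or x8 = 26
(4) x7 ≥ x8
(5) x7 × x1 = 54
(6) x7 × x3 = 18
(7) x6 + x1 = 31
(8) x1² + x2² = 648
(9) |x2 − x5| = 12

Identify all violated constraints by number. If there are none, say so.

No — constraints 4 and 9 are not satisfied.

(1) values 6, 13, 8, 26 are pairwise distinct — holds.
(2) x2 × x8 = 18 × 26 = 468 — holds.
(3) x1 = 18 ≠ 15, but x8 = 26 = 26 (second disjunct) — holds.
(4) x7 = 3, x8 = 26; 3 < 26 (want ≥) — does not hold.
(5) x7 × x1 = 3 × 18 = 54 — holds.
(6) x7 × x3 = 3 × 6 = 18 — holds.
(7) x6 + x1 = 13 + 18 = 31 — holds.
(8) x1² + x2² = 18² + 18² = 324 + 324 = 648 — holds.
(9) |18 − 8| = 10, not 12 — does not hold.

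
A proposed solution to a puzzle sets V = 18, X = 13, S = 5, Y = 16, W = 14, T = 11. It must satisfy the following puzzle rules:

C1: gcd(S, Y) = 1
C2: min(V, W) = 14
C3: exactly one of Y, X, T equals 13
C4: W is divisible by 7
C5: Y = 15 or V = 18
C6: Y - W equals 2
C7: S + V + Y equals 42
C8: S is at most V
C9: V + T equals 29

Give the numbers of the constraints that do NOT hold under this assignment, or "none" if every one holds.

No — constraint 7 is not satisfied.

C1: gcd(5, 16) = 1  holds
C2: min(18, 14) = 14  holds
C3: Y=16, X=13, T=11; 1 of them equals 13  holds
C4: 14 / 7 = 2, so 7 divides 14  holds
C5: Y = 16 ≠ 15, but V = 18 = 18 (second disjunct)  holds
C6: Y - W = 16 - 14 = 2  holds
C7: S + V + Y = 5 + 18 + 16 = 39, not 42  fails
C8: S = 5, V = 18; 5 ≤ 18  holds
C9: V + T = 18 + 11 = 29  holds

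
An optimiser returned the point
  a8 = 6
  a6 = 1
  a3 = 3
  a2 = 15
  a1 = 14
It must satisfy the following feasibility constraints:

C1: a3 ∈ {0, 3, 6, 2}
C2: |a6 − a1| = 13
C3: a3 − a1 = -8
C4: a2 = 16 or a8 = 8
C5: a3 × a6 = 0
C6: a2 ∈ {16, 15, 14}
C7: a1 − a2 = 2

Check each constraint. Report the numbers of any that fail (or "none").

C1: a3 = 3 is in {0, 3, 6, 2}  ✔
C2: |1 − 14| = 13  ✔
C3: a3 − a1 = 3 − 14 = -11, not -8  ✘
C4: a2 = 15 ≠ 16 and a8 = 6 ≠ 8; both disjuncts false  ✘
C5: a3 × a6 = 3 × 1 = 3, not 0  ✘
C6: a2 = 15 is in {16, 15, 14}  ✔
C7: a1 − a2 = 14 − 15 = -1, not 2  ✘

No — constraints 3, 4, 5, and 7 are not satisfied.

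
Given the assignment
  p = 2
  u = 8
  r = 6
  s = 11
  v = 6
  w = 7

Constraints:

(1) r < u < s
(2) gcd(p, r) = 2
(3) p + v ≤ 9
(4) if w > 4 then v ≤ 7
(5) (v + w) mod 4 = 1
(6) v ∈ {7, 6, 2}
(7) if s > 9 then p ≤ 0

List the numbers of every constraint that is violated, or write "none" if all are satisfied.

No — constraint 7 is not satisfied.

(1) values 6 < 8 < 11 — satisfied.
(2) gcd(2, 6) = 2 — satisfied.
(3) p + v = 2 + 6 = 8; 8 ≤ 9 — satisfied.
(4) w = 7 > 4, so we need v ≤ 7; v = 6 ≤ 7 — satisfied.
(5) v + w = 13; 13 mod 4 = 1 — satisfied.
(6) v = 6 is in {7, 6, 2} — satisfied.
(7) s = 11 > 9, so we need p ≤ 0; but p = 2 > 0 — violated.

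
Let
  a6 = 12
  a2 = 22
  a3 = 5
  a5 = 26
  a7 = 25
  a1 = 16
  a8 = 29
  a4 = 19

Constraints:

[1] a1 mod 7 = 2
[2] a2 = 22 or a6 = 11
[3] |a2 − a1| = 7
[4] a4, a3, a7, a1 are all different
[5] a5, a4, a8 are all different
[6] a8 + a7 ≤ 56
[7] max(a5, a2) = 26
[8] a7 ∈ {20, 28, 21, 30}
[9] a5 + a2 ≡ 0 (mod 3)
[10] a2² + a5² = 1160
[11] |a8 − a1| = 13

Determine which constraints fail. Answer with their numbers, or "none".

[1] 16 mod 7 = 2  ✓
[2] a2 = 22 = 22 (first disjunct)  ✓
[3] |22 − 16| = 6, not 7  ✗
[4] values 19, 5, 25, 16 are pairwise distinct  ✓
[5] values 26, 19, 29 are pairwise distinct  ✓
[6] a8 + a7 = 29 + 25 = 54; 54 ≤ 56  ✓
[7] max(26, 22) = 26  ✓
[8] a7 = 25 is not in {20, 28, 21, 30}  ✗
[9] a5 + a2 = 48; 48 mod 3 = 0  ✓
[10] a2² + a5² = 22² + 26² = 484 + 676 = 1160  ✓
[11] |29 − 16| = 13  ✓

Constraints 3 and 8 are violated.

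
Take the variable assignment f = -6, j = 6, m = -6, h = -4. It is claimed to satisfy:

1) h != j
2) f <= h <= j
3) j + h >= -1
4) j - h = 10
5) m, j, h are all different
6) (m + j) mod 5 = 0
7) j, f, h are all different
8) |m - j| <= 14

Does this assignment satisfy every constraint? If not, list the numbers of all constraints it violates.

1) h = -4, j = 6; distinct  ✔
2) values -6 <= -4 <= 6  ✔
3) j + h = 6 + (-4) = 2; 2 ≥ -1  ✔
4) j - h = 6 - (-4) = 10  ✔
5) values -6, 6, -4 are pairwise distinct  ✔
6) m + j = 0; 0 mod 5 = 0  ✔
7) values 6, -6, -4 are pairwise distinct  ✔
8) |-6 - 6| = 12; 12 ≤ 14  ✔

Yes — all constraints hold.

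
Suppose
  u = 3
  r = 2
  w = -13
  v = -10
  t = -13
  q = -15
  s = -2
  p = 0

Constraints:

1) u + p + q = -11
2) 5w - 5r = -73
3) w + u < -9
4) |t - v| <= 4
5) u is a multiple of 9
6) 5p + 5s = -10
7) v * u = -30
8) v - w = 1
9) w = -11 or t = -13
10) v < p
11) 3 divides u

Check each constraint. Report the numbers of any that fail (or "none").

Constraints 1, 2, 5, and 8 are violated.

1) u + p + q = 3 + 0 + (-15) = -12, not -11 — violated.
2) 5w - 5r = 5(-13) - 5(2) = -75, not -73 — violated.
3) w + u = -13 + 3 = -10; -10 < -9 — OK.
4) |-13 - (-10)| = 3; 3 ≤ 4 — OK.
5) 3 = 9*0 + 3, so 9 does not divide 3 — violated.
6) 5p + 5s = 5(0) + 5(-2) = -10 — OK.
7) v * u = -10 * 3 = -30 — OK.
8) v - w = -10 - (-13) = 3, not 1 — violated.
9) w = -13 ≠ -11, but t = -13 = -13 (second disjunct) — OK.
10) v = -10, p = 0; -10 < 0 — OK.
11) 3 / 3 = 1, so 3 divides 3 — OK.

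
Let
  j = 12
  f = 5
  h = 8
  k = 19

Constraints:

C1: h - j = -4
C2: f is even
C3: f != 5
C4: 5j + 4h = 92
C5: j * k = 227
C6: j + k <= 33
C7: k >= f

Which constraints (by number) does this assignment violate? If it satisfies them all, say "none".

Violated: 2, 3, 5.

C1: h - j = 8 - 12 = -4  ✓
C2: f = 5 is odd  ✗
C3: f = 5, but 5 is required to differ  ✗
C4: 5j + 4h = 5(12) + 4(8) = 92  ✓
C5: j * k = 12 * 19 = 228, not 227  ✗
C6: j + k = 12 + 19 = 31; 31 ≤ 33  ✓
C7: k = 19, f = 5; 19 ≥ 5  ✓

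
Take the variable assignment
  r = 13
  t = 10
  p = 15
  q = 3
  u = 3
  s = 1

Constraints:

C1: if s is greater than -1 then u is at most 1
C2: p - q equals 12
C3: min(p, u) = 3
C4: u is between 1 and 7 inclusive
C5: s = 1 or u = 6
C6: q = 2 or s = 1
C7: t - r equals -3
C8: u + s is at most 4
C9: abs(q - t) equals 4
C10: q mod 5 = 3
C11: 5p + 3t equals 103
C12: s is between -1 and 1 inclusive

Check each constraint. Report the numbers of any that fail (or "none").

No — constraints 1, 9, 11 are not satisfied.

C1: s = 1 > -1, so we need u ≤ 1; but u = 3 > 1  no
C2: p - q = 15 - 3 = 12  yes
C3: min(15, 3) = 3  yes
C4: u = 3 lies in [1, 7]  yes
C5: s = 1 = 1 (first disjunct)  yes
C6: q = 3 ≠ 2, but s = 1 = 1 (second disjunct)  yes
C7: t - r = 10 - 13 = -3  yes
C8: u + s = 3 + 1 = 4; 4 ≤ 4  yes
C9: abs(3 - 10) = 7, not 4  no
C10: 3 mod 5 = 3  yes
C11: 5p + 3t = 5(15) + 3(10) = 105, not 103  no
C12: s = 1 lies in [-1, 1]  yes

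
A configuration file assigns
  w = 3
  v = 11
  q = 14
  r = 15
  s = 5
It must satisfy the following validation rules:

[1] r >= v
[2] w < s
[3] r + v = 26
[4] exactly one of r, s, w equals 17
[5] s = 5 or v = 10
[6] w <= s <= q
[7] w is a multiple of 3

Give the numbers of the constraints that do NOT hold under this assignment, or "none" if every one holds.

Violated: 4.

[1] r = 15, v = 11; 15 ≥ 11 — holds.
[2] w = 3, s = 5; 3 < 5 — holds.
[3] r + v = 15 + 11 = 26 — holds.
[4] r=15, s=5, w=3; 0 of them equal 17, not exactly one — does not hold.
[5] s = 5 = 5 (first disjunct) — holds.
[6] values 3 <= 5 <= 14 — holds.
[7] 3 / 3 = 1, so 3 divides 3 — holds.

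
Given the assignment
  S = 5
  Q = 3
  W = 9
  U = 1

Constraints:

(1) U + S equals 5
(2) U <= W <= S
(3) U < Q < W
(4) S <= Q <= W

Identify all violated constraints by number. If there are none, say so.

(1) U + S = 1 + 5 = 6, not 5 — fails.
(2) values 1, 9, 5; W = 9 is not <= S = 5 — fails.
(3) values 1 < 3 < 9 — holds.
(4) values 5, 3, 9; S = 5 is not <= Q = 3 — fails.

Violated: 1, 2, and 4.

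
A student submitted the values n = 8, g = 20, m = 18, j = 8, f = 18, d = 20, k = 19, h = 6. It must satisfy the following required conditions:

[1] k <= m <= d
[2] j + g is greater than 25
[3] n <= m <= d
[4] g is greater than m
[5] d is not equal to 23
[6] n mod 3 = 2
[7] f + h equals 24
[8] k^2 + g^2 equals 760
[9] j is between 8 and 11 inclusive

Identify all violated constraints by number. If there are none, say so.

Constraints 1 and 8 are violated.

[1] values 19, 18, 20; k = 19 is not <= m = 18  fails
[2] j + g = 8 + 20 = 28; 28 > 25  holds
[3] values 8 <= 18 <= 20  holds
[4] g = 20, m = 18; 20 > 18  holds
[5] d = 20, and 20 ≠ 23  holds
[6] 8 mod 3 = 2  holds
[7] f + h = 18 + 6 = 24  holds
[8] k^2 + g^2 = 19^2 + 20^2 = 361 + 400 = 761, not 760  fails
[9] j = 8 lies in [8, 11]  holds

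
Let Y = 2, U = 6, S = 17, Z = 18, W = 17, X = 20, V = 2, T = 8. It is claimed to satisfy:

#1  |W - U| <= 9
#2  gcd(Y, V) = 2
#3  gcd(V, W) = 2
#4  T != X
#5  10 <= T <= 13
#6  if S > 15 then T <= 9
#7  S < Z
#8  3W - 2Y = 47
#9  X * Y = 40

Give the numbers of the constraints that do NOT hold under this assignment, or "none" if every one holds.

Constraints 1, 3, and 5 do not hold.

#1 |17 - 6| = 11; 11 > 9, exceeds bound 9  fails
#2 gcd(2, 2) = 2  holds
#3 gcd(2, 17) = 1, not 2  fails
#4 T = 8, X = 20; distinct  holds
#5 T = 8 is outside [10, 13]  fails
#6 S = 17 > 15, so we need T ≤ 9; T = 8 ≤ 9  holds
#7 S = 17, Z = 18; 17 < 18  holds
#8 3W - 2Y = 3(17) - 2(2) = 47  holds
#9 X * Y = 20 * 2 = 40  holds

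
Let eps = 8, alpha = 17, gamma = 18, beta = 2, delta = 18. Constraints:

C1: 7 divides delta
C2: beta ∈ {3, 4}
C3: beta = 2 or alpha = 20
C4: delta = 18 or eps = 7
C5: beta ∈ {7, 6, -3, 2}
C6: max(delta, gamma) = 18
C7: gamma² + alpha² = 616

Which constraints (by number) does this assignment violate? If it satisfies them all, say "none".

No — constraints 1, 2, and 7 are not satisfied.

C1: 18 = 7×2 + 4, so 7 does not divide 18 — fails.
C2: beta = 2 is not in {3, 4} — fails.
C3: beta = 2 = 2 (first disjunct) — holds.
C4: delta = 18 = 18 (first disjunct) — holds.
C5: beta = 2 is in {7, 6, -3, 2} — holds.
C6: max(18, 18) = 18 — holds.
C7: gamma² + alpha² = 18² + 17² = 324 + 289 = 613, not 616 — fails.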